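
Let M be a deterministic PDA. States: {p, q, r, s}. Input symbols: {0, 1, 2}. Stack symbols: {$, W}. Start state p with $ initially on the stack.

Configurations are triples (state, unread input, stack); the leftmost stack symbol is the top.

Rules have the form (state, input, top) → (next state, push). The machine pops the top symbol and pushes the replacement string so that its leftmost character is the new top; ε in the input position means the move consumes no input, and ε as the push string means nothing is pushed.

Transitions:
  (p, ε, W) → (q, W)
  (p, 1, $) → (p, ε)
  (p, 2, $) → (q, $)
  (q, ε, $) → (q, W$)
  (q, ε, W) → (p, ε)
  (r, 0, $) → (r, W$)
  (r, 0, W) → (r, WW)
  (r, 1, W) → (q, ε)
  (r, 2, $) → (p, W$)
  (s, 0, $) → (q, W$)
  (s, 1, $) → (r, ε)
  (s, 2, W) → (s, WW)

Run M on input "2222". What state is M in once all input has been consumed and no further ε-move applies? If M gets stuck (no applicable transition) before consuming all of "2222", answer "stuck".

p

(p, 2222, $) ⊢ (q, 222, $) ⊢ (q, 222, W$) ⊢ (p, 222, $) ⊢ (q, 22, $) ⊢ (q, 22, W$) ⊢ (p, 22, $) ⊢ (q, 2, $) ⊢ (q, 2, W$) ⊢ (p, 2, $) ⊢ (q, ε, $) ⊢ (q, ε, W$) ⊢ (p, ε, $)
All input consumed; M is in state p.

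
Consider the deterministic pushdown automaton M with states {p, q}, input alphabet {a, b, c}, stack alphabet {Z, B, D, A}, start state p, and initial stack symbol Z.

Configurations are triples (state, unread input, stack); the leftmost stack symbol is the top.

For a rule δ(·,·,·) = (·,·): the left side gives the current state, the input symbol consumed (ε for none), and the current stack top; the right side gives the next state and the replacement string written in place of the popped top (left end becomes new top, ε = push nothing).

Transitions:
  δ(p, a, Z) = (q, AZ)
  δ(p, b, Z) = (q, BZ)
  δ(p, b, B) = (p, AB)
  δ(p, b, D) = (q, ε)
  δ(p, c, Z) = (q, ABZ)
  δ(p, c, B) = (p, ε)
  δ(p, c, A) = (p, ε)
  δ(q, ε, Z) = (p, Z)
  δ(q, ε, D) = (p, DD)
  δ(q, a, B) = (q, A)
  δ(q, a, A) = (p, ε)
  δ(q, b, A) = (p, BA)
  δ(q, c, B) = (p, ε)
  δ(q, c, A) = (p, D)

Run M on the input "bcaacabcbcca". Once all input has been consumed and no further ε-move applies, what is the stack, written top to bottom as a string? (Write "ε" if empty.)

AZ

(p, bcaacabcbcca, Z) ⊢ (q, caacabcbcca, BZ) ⊢ (p, aacabcbcca, Z) ⊢ (q, acabcbcca, AZ) ⊢ (p, cabcbcca, Z) ⊢ (q, abcbcca, ABZ) ⊢ (p, bcbcca, BZ) ⊢ (p, cbcca, ABZ) ⊢ (p, bcca, BZ) ⊢ (p, cca, ABZ) ⊢ (p, ca, BZ) ⊢ (p, a, Z) ⊢ (q, ε, AZ)
All input consumed in state q with stack AZ.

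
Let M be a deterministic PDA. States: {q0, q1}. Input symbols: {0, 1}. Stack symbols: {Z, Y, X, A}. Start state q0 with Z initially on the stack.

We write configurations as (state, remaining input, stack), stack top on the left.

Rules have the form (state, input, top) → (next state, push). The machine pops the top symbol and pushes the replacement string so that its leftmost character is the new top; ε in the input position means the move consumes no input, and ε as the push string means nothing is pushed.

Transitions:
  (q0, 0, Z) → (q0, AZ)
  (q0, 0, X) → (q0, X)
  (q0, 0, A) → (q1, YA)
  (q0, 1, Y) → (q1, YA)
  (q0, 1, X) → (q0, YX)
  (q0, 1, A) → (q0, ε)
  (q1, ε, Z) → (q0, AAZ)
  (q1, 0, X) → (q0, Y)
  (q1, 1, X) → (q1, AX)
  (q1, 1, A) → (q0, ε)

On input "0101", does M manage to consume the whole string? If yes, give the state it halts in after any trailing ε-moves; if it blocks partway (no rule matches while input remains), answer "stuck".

(q0, 0101, Z) ⊢ (q0, 101, AZ) ⊢ (q0, 01, Z) ⊢ (q0, 1, AZ) ⊢ (q0, ε, Z)
All input consumed; M is in state q0.

q0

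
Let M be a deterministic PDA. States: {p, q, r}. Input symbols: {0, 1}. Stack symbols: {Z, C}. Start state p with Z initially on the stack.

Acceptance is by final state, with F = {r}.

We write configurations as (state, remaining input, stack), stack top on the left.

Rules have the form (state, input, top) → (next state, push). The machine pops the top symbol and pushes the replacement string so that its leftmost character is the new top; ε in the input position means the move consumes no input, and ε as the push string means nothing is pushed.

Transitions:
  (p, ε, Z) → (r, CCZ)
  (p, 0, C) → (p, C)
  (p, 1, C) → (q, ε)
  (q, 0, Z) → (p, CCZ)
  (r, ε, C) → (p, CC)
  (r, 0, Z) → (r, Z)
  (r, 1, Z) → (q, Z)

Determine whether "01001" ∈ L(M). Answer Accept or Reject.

Reject

(p, 01001, Z)
  ε-move, top Z: go to r, push CCZ → (r, 01001, CCZ)
  ε-move, top C: go to p, push CC → (p, 01001, CCCZ)
  read 0, top C: go to p, push C → (p, 1001, CCCZ)
  read 1, top C: go to q, push ε → (q, 001, CCZ)
No transition applies at (q, 001, CCZ); input not fully consumed.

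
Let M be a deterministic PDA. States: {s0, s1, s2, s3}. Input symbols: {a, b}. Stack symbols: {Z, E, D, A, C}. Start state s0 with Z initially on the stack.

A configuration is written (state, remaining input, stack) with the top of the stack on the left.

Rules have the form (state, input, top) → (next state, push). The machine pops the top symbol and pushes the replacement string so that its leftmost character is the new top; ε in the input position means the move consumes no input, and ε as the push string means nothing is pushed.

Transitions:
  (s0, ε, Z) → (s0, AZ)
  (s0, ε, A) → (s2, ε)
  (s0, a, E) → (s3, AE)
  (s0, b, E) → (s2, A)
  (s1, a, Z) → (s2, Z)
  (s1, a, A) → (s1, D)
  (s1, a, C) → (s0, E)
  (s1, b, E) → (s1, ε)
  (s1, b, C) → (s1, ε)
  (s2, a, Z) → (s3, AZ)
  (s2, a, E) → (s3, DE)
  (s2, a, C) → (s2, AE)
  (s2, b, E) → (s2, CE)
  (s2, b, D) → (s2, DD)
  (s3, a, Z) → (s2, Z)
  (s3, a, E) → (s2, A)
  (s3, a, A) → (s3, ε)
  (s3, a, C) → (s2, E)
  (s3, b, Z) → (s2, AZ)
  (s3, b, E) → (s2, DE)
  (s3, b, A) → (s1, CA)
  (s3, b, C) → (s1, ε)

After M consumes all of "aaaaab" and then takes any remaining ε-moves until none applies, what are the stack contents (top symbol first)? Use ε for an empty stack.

(s0, aaaaab, Z) ⊢ (s0, aaaaab, AZ) ⊢ (s2, aaaaab, Z) ⊢ (s3, aaaab, AZ) ⊢ (s3, aaab, Z) ⊢ (s2, aab, Z) ⊢ (s3, ab, AZ) ⊢ (s3, b, Z) ⊢ (s2, ε, AZ)
All input consumed in state s2 with stack AZ.

AZ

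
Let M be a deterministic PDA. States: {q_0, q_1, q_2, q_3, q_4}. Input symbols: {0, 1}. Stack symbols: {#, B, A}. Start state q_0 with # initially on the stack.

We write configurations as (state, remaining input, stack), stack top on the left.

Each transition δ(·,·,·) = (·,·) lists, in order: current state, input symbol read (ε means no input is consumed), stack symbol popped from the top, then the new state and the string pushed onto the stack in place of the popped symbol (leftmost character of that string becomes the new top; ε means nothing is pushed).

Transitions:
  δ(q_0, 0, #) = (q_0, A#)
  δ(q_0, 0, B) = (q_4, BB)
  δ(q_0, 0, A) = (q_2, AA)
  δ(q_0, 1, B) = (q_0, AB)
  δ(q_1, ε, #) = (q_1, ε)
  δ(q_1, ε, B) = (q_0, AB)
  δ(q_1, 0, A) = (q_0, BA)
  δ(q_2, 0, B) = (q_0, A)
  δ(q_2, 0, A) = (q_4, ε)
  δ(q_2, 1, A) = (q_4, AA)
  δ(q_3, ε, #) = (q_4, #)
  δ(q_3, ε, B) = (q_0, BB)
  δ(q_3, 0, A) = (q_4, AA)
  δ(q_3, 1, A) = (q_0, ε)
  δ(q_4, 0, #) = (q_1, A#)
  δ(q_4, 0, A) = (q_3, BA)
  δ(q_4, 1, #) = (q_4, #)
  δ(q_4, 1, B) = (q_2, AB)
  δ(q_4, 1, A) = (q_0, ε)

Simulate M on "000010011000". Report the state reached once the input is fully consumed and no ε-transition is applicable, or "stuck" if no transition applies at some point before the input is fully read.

(q_0, 000010011000, #)
  read 0, top #: go to q_0, push A# → (q_0, 00010011000, A#)
  read 0, top A: go to q_2, push AA → (q_2, 0010011000, AA#)
  read 0, top A: go to q_4, push ε → (q_4, 010011000, A#)
  read 0, top A: go to q_3, push BA → (q_3, 10011000, BA#)
  ε-move, top B: go to q_0, push BB → (q_0, 10011000, BBA#)
  read 1, top B: go to q_0, push AB → (q_0, 0011000, ABBA#)
  read 0, top A: go to q_2, push AA → (q_2, 011000, AABBA#)
  read 0, top A: go to q_4, push ε → (q_4, 11000, ABBA#)
  read 1, top A: go to q_0, push ε → (q_0, 1000, BBA#)
  read 1, top B: go to q_0, push AB → (q_0, 000, ABBA#)
  read 0, top A: go to q_2, push AA → (q_2, 00, AABBA#)
  read 0, top A: go to q_4, push ε → (q_4, 0, ABBA#)
  read 0, top A: go to q_3, push BA → (q_3, ε, BABBA#)
  ε-move, top B: go to q_0, push BB → (q_0, ε, BBABBA#)
All input consumed; M is in state q_0.

q_0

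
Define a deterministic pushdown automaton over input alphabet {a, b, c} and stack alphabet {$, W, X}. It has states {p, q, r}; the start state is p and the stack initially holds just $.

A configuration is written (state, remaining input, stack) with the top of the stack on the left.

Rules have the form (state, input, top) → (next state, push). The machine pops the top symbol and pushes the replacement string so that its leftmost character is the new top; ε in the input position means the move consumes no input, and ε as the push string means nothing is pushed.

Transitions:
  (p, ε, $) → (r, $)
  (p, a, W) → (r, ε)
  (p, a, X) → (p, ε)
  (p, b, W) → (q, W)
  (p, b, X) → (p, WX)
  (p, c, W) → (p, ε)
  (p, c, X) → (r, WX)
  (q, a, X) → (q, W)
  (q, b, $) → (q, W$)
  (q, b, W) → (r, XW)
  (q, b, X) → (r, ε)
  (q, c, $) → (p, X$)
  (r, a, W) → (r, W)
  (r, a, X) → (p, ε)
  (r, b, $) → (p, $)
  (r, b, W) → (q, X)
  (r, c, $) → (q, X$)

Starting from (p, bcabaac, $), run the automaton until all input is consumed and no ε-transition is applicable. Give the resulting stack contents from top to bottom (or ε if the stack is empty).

X$

(p, bcabaac, $)
  ε-move, top $: go to r, push $ → (r, bcabaac, $)
  read b, top $: go to p, push $ → (p, cabaac, $)
  ε-move, top $: go to r, push $ → (r, cabaac, $)
  read c, top $: go to q, push X$ → (q, abaac, X$)
  read a, top X: go to q, push W → (q, baac, W$)
  read b, top W: go to r, push XW → (r, aac, XW$)
  read a, top X: go to p, push ε → (p, ac, W$)
  read a, top W: go to r, push ε → (r, c, $)
  read c, top $: go to q, push X$ → (q, ε, X$)
All input consumed in state q with stack X$.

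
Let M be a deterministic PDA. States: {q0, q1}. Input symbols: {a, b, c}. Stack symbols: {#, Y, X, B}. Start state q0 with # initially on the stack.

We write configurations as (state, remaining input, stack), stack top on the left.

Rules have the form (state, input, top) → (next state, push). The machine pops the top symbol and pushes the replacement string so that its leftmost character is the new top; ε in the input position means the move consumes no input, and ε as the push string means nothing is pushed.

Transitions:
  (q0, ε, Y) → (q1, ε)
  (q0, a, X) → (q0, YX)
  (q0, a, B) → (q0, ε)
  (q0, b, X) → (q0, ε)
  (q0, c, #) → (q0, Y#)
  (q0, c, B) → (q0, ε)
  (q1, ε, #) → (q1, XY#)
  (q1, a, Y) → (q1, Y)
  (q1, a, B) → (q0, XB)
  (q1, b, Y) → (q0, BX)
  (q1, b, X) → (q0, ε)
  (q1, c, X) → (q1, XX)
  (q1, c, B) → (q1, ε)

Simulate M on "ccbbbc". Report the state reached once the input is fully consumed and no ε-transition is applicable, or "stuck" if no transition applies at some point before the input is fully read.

(q0, ccbbbc, #) ⊢ (q0, cbbbc, Y#) ⊢ (q1, cbbbc, #) ⊢ (q1, cbbbc, XY#) ⊢ (q1, bbbc, XXY#) ⊢ (q0, bbc, XY#) ⊢ (q0, bc, Y#) ⊢ (q1, bc, #) ⊢ (q1, bc, XY#) ⊢ (q0, c, Y#) ⊢ (q1, c, #) ⊢ (q1, c, XY#) ⊢ (q1, ε, XXY#)
All input consumed; M is in state q1.

q1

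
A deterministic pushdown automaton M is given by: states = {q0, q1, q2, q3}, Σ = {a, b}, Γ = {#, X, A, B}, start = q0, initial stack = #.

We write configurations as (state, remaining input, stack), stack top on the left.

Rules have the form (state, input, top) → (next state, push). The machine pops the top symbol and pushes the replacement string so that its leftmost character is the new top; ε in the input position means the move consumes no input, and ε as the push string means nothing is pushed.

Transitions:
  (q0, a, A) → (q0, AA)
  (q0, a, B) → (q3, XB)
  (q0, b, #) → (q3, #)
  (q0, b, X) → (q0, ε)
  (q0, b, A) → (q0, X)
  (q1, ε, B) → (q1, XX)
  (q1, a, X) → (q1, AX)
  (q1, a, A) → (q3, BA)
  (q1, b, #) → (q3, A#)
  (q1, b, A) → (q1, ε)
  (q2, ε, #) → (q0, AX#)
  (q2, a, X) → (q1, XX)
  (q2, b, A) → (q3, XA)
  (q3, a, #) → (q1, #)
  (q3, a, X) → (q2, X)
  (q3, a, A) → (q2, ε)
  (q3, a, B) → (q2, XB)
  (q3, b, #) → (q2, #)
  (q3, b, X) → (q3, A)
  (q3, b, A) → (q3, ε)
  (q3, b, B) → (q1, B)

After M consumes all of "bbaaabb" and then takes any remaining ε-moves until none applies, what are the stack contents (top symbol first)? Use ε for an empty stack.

AAAX#

(q0, bbaaabb, #)
  read b, top #: go to q3, push # → (q3, baaabb, #)
  read b, top #: go to q2, push # → (q2, aaabb, #)
  ε-move, top #: go to q0, push AX# → (q0, aaabb, AX#)
  read a, top A: go to q0, push AA → (q0, aabb, AAX#)
  read a, top A: go to q0, push AA → (q0, abb, AAAX#)
  read a, top A: go to q0, push AA → (q0, bb, AAAAX#)
  read b, top A: go to q0, push X → (q0, b, XAAAX#)
  read b, top X: go to q0, push ε → (q0, ε, AAAX#)
All input consumed in state q0 with stack AAAX#.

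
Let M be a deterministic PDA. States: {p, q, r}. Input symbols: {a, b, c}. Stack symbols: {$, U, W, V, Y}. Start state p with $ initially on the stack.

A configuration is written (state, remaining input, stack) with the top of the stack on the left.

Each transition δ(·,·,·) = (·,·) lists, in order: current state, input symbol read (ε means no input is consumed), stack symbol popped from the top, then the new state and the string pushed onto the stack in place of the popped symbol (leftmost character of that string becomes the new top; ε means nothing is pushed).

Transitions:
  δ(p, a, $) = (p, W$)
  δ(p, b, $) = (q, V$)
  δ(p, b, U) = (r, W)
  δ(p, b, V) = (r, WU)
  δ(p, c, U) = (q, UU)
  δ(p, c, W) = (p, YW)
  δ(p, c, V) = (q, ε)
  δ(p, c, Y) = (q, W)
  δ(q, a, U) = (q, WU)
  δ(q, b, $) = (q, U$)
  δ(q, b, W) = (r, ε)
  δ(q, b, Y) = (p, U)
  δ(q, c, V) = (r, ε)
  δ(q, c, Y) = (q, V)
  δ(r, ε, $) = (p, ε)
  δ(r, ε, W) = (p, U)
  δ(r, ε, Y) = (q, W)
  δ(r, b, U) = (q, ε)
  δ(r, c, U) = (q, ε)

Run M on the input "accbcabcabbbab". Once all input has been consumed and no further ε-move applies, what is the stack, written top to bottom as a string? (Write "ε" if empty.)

U$

(p, accbcabcabbbab, $)
  read a, top $: go to p, push W$ → (p, ccbcabcabbbab, W$)
  read c, top W: go to p, push YW → (p, cbcabcabbbab, YW$)
  read c, top Y: go to q, push W → (q, bcabcabbbab, WW$)
  read b, top W: go to r, push ε → (r, cabcabbbab, W$)
  ε-move, top W: go to p, push U → (p, cabcabbbab, U$)
  read c, top U: go to q, push UU → (q, abcabbbab, UU$)
  read a, top U: go to q, push WU → (q, bcabbbab, WUU$)
  read b, top W: go to r, push ε → (r, cabbbab, UU$)
  read c, top U: go to q, push ε → (q, abbbab, U$)
  read a, top U: go to q, push WU → (q, bbbab, WU$)
  read b, top W: go to r, push ε → (r, bbab, U$)
  read b, top U: go to q, push ε → (q, bab, $)
  read b, top $: go to q, push U$ → (q, ab, U$)
  read a, top U: go to q, push WU → (q, b, WU$)
  read b, top W: go to r, push ε → (r, ε, U$)
All input consumed in state r with stack U$.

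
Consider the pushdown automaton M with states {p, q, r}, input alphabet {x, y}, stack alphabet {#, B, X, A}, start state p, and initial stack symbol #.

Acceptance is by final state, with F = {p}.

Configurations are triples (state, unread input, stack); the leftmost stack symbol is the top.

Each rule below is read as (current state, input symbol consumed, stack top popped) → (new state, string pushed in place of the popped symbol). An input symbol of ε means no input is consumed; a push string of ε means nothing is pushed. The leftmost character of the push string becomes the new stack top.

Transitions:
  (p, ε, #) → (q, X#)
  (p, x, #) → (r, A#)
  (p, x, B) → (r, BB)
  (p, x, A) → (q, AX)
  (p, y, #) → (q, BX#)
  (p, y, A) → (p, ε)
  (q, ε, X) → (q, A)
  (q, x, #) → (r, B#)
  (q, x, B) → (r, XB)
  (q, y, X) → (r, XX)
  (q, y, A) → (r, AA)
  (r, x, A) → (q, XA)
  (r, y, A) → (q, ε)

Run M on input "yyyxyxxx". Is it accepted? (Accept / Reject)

Reject

No computation consumes all input and reaches a final state.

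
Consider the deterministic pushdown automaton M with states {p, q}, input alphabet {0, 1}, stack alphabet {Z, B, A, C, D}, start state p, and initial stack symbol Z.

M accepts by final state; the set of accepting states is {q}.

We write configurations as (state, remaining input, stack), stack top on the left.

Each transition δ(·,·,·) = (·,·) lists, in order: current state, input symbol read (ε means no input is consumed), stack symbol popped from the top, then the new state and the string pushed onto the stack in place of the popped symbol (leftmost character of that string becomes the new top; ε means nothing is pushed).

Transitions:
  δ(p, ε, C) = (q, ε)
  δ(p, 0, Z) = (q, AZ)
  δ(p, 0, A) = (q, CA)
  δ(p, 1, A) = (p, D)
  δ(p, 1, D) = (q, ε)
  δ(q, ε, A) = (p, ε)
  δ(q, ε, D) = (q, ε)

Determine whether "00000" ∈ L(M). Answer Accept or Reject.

(p, 00000, Z) ⊢ (q, 0000, AZ) ⊢ (p, 0000, Z) ⊢ (q, 000, AZ) ⊢ (p, 000, Z) ⊢ (q, 00, AZ) ⊢ (p, 00, Z) ⊢ (q, 0, AZ) ⊢ (p, 0, Z) ⊢ (q, ε, AZ)
All input consumed; state q ∈ F.

Accept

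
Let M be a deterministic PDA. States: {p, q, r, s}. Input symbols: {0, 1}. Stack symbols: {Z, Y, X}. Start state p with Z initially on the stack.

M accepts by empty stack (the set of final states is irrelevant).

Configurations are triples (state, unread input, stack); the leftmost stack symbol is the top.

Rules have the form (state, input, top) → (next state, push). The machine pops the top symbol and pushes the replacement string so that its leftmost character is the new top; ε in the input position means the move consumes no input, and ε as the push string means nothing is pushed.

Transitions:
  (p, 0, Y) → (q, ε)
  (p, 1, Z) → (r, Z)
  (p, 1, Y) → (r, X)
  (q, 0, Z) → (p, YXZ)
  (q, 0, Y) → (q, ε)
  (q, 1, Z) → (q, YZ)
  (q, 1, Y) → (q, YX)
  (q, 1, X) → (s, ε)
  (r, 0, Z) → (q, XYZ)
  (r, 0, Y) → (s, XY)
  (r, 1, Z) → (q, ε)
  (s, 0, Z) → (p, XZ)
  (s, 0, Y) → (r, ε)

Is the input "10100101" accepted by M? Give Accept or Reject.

(p, 10100101, Z)
  read 1, top Z: go to r, push Z → (r, 0100101, Z)
  read 0, top Z: go to q, push XYZ → (q, 100101, XYZ)
  read 1, top X: go to s, push ε → (s, 00101, YZ)
  read 0, top Y: go to r, push ε → (r, 0101, Z)
  read 0, top Z: go to q, push XYZ → (q, 101, XYZ)
  read 1, top X: go to s, push ε → (s, 01, YZ)
  read 0, top Y: go to r, push ε → (r, 1, Z)
  read 1, top Z: go to q, push ε → (q, ε, ε)
All input consumed and the stack is empty.

Accept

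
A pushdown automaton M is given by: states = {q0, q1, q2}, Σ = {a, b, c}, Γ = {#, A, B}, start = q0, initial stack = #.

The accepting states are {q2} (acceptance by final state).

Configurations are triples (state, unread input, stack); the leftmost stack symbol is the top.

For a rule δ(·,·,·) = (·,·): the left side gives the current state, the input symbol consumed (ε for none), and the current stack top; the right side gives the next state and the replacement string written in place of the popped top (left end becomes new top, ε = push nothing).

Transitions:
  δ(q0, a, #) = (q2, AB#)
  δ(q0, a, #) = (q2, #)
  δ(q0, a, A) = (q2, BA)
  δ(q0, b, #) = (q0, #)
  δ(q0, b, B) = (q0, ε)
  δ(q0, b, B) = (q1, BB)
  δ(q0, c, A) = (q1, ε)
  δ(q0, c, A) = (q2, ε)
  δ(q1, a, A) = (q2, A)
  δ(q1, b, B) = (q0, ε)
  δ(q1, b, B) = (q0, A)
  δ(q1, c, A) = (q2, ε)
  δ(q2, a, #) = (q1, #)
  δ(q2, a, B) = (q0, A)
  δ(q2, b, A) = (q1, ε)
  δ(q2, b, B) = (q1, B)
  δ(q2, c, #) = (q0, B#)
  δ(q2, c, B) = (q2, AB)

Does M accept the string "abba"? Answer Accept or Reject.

One accepting computation: (q0, abba, #) ⊢ (q2, bba, AB#) ⊢ (q1, ba, B#) ⊢ (q0, a, #) ⊢ (q2, ε, AB#)
All input consumed and state q2 ∈ F.

Accept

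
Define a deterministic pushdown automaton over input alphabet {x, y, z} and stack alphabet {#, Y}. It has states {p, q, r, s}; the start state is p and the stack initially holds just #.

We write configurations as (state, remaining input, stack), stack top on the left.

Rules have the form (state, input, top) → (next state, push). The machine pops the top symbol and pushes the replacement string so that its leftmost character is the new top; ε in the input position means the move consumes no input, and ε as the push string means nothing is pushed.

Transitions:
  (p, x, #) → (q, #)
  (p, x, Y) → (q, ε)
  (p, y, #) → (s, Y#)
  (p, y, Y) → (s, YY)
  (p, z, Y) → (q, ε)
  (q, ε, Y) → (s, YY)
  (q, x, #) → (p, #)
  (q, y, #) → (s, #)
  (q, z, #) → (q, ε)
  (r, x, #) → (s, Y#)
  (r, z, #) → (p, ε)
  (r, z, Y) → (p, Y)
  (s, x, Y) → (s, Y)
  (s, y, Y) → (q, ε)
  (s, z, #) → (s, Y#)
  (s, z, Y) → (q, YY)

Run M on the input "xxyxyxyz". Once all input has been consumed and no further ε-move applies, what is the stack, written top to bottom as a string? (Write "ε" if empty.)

YYY#

(p, xxyxyxyz, #)
  read x, top #: go to q, push # → (q, xyxyxyz, #)
  read x, top #: go to p, push # → (p, yxyxyz, #)
  read y, top #: go to s, push Y# → (s, xyxyz, Y#)
  read x, top Y: go to s, push Y → (s, yxyz, Y#)
  read y, top Y: go to q, push ε → (q, xyz, #)
  read x, top #: go to p, push # → (p, yz, #)
  read y, top #: go to s, push Y# → (s, z, Y#)
  read z, top Y: go to q, push YY → (q, ε, YY#)
  ε-move, top Y: go to s, push YY → (s, ε, YYY#)
All input consumed in state s with stack YYY#.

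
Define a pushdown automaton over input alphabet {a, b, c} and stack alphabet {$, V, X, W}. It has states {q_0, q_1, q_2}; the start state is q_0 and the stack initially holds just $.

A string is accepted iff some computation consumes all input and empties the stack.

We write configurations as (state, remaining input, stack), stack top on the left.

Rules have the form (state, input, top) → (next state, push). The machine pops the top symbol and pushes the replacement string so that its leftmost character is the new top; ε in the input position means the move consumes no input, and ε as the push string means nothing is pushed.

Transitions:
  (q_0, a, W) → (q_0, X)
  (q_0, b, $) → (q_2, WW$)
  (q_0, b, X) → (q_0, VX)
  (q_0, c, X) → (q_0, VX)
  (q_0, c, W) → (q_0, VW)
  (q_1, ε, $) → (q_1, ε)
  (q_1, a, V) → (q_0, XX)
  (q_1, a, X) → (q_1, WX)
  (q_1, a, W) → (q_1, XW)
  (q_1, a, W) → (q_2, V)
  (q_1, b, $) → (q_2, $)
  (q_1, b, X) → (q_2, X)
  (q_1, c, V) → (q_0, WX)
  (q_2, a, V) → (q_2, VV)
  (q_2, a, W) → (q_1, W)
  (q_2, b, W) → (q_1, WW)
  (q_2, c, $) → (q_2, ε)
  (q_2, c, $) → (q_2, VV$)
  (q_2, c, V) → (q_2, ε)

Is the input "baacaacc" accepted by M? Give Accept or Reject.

Accept

One accepting computation: (q_0, baacaacc, $) ⊢ (q_2, aacaacc, WW$) ⊢ (q_1, acaacc, WW$) ⊢ (q_2, caacc, VW$) ⊢ (q_2, aacc, W$) ⊢ (q_1, acc, W$) ⊢ (q_2, cc, V$) ⊢ (q_2, c, $) ⊢ (q_2, ε, ε)
All input consumed and the stack is empty.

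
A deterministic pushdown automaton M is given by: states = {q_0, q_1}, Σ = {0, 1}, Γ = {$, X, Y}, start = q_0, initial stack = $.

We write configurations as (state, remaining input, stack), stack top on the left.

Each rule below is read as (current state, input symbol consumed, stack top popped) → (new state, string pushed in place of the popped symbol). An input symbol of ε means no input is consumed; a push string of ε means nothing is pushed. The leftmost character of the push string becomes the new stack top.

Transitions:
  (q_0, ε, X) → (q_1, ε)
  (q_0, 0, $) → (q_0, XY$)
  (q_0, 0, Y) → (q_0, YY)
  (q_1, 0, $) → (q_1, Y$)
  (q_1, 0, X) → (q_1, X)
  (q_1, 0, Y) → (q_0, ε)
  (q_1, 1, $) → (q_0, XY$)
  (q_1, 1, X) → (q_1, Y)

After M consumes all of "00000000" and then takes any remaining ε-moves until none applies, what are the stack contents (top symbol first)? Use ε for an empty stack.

$

(q_0, 00000000, $)
  read 0, top $: go to q_0, push XY$ → (q_0, 0000000, XY$)
  ε-move, top X: go to q_1, push ε → (q_1, 0000000, Y$)
  read 0, top Y: go to q_0, push ε → (q_0, 000000, $)
  read 0, top $: go to q_0, push XY$ → (q_0, 00000, XY$)
  ε-move, top X: go to q_1, push ε → (q_1, 00000, Y$)
  read 0, top Y: go to q_0, push ε → (q_0, 0000, $)
  read 0, top $: go to q_0, push XY$ → (q_0, 000, XY$)
  ε-move, top X: go to q_1, push ε → (q_1, 000, Y$)
  read 0, top Y: go to q_0, push ε → (q_0, 00, $)
  read 0, top $: go to q_0, push XY$ → (q_0, 0, XY$)
  ε-move, top X: go to q_1, push ε → (q_1, 0, Y$)
  read 0, top Y: go to q_0, push ε → (q_0, ε, $)
All input consumed in state q_0 with stack $.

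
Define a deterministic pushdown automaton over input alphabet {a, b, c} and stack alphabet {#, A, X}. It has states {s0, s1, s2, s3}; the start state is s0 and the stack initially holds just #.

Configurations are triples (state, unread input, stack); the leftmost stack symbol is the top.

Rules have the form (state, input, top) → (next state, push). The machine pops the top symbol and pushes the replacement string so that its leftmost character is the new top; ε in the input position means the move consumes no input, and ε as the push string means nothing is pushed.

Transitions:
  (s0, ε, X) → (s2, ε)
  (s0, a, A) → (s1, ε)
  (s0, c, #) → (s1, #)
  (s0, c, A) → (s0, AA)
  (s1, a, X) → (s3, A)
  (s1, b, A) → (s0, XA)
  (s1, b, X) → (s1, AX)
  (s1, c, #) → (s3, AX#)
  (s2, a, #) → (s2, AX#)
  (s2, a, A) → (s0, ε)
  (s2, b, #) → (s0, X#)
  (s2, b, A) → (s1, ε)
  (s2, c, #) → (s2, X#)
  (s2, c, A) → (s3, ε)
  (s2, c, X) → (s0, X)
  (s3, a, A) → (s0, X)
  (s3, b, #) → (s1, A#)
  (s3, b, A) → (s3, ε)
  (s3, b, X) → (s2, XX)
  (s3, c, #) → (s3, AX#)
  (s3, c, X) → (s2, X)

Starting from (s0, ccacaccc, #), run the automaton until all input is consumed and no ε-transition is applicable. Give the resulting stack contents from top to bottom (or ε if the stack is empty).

#

(s0, ccacaccc, #)
  read c, top #: go to s1, push # → (s1, cacaccc, #)
  read c, top #: go to s3, push AX# → (s3, acaccc, AX#)
  read a, top A: go to s0, push X → (s0, caccc, XX#)
  ε-move, top X: go to s2, push ε → (s2, caccc, X#)
  read c, top X: go to s0, push X → (s0, accc, X#)
  ε-move, top X: go to s2, push ε → (s2, accc, #)
  read a, top #: go to s2, push AX# → (s2, ccc, AX#)
  read c, top A: go to s3, push ε → (s3, cc, X#)
  read c, top X: go to s2, push X → (s2, c, X#)
  read c, top X: go to s0, push X → (s0, ε, X#)
  ε-move, top X: go to s2, push ε → (s2, ε, #)
All input consumed in state s2 with stack #.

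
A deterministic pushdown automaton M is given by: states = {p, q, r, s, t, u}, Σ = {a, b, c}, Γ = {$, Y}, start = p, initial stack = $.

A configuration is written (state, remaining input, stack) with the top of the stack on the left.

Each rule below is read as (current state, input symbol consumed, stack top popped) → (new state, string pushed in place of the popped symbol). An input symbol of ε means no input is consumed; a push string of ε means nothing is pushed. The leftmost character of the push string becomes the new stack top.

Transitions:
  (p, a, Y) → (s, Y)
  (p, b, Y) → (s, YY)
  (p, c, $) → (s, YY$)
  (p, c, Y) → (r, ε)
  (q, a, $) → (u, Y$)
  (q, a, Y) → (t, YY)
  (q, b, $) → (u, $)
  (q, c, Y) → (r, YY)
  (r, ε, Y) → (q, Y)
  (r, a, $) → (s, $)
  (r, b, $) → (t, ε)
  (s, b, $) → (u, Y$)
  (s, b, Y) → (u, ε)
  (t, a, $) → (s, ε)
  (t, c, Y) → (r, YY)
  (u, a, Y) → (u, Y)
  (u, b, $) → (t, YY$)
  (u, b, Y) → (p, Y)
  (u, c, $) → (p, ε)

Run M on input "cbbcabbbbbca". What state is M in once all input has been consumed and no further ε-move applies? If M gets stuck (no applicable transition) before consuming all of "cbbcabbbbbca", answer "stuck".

s

(p, cbbcabbbbbca, $)
  read c, top $: go to s, push YY$ → (s, bbcabbbbbca, YY$)
  read b, top Y: go to u, push ε → (u, bcabbbbbca, Y$)
  read b, top Y: go to p, push Y → (p, cabbbbbca, Y$)
  read c, top Y: go to r, push ε → (r, abbbbbca, $)
  read a, top $: go to s, push $ → (s, bbbbbca, $)
  read b, top $: go to u, push Y$ → (u, bbbbca, Y$)
  read b, top Y: go to p, push Y → (p, bbbca, Y$)
  read b, top Y: go to s, push YY → (s, bbca, YY$)
  read b, top Y: go to u, push ε → (u, bca, Y$)
  read b, top Y: go to p, push Y → (p, ca, Y$)
  read c, top Y: go to r, push ε → (r, a, $)
  read a, top $: go to s, push $ → (s, ε, $)
All input consumed; M is in state s.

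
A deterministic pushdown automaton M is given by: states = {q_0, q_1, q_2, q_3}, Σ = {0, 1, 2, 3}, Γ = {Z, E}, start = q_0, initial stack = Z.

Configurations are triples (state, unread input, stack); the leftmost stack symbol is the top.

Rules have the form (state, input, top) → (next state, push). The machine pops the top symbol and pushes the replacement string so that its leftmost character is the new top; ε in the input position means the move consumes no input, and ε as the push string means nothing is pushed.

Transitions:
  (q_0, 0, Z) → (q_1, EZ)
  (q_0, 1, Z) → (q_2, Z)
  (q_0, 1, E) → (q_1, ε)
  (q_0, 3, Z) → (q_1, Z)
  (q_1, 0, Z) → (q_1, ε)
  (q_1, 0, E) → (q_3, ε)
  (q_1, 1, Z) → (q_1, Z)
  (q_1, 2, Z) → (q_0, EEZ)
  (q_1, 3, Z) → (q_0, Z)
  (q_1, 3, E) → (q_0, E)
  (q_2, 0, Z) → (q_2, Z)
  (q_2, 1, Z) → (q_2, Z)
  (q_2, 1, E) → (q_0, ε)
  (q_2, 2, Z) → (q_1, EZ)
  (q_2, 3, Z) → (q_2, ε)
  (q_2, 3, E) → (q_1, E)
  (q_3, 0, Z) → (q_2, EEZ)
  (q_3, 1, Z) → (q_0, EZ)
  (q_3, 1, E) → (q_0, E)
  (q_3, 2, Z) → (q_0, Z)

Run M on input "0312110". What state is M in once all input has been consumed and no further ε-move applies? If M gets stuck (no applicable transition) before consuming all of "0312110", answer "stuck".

stuck

(q_0, 0312110, Z)
  read 0, top Z: go to q_1, push EZ → (q_1, 312110, EZ)
  read 3, top E: go to q_0, push E → (q_0, 12110, EZ)
  read 1, top E: go to q_1, push ε → (q_1, 2110, Z)
  read 2, top Z: go to q_0, push EEZ → (q_0, 110, EEZ)
  read 1, top E: go to q_1, push ε → (q_1, 10, EZ)
No transition for (q_1, 1, top E); M blocks with input 10 remaining.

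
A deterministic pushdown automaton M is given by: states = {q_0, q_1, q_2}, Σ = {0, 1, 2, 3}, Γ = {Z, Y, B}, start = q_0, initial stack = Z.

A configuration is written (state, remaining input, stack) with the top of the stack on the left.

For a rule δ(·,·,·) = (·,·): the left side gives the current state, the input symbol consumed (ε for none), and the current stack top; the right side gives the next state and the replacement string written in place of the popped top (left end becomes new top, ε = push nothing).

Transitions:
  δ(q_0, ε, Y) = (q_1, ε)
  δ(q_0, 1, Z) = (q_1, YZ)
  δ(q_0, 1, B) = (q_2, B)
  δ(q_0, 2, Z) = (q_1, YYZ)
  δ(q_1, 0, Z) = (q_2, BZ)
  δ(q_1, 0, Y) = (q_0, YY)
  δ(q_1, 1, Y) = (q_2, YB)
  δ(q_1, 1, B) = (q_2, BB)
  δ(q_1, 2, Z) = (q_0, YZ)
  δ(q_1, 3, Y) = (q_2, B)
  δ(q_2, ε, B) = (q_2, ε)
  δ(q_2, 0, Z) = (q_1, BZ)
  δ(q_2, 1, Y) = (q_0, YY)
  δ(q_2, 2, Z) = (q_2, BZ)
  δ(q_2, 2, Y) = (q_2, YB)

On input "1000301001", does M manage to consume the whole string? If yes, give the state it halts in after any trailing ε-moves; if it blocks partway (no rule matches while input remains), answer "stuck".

(q_0, 1000301001, Z)
  read 1, top Z: go to q_1, push YZ → (q_1, 000301001, YZ)
  read 0, top Y: go to q_0, push YY → (q_0, 00301001, YYZ)
  ε-move, top Y: go to q_1, push ε → (q_1, 00301001, YZ)
  read 0, top Y: go to q_0, push YY → (q_0, 0301001, YYZ)
  ε-move, top Y: go to q_1, push ε → (q_1, 0301001, YZ)
  read 0, top Y: go to q_0, push YY → (q_0, 301001, YYZ)
  ε-move, top Y: go to q_1, push ε → (q_1, 301001, YZ)
  read 3, top Y: go to q_2, push B → (q_2, 01001, BZ)
  ε-move, top B: go to q_2, push ε → (q_2, 01001, Z)
  read 0, top Z: go to q_1, push BZ → (q_1, 1001, BZ)
  read 1, top B: go to q_2, push BB → (q_2, 001, BBZ)
  ε-move, top B: go to q_2, push ε → (q_2, 001, BZ)
  ε-move, top B: go to q_2, push ε → (q_2, 001, Z)
  read 0, top Z: go to q_1, push BZ → (q_1, 01, BZ)
No transition for (q_1, 0, top B); M blocks with input 01 remaining.

stuck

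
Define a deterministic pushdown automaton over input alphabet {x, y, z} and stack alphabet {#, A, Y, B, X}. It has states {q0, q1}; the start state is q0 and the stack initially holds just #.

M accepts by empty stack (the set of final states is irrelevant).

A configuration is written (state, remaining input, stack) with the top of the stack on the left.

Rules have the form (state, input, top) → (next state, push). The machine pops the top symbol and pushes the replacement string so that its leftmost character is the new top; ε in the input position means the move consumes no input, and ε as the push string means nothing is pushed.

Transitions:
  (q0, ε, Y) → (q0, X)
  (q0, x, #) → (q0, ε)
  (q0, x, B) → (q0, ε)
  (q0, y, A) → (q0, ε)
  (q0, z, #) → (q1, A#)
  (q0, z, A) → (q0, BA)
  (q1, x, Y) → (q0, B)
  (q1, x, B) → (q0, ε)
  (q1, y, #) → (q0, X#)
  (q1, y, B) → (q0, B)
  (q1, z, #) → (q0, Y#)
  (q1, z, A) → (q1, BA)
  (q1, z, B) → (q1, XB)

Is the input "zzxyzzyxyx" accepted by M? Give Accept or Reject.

(q0, zzxyzzyxyx, #)
  read z, top #: go to q1, push A# → (q1, zxyzzyxyx, A#)
  read z, top A: go to q1, push BA → (q1, xyzzyxyx, BA#)
  read x, top B: go to q0, push ε → (q0, yzzyxyx, A#)
  read y, top A: go to q0, push ε → (q0, zzyxyx, #)
  read z, top #: go to q1, push A# → (q1, zyxyx, A#)
  read z, top A: go to q1, push BA → (q1, yxyx, BA#)
  read y, top B: go to q0, push B → (q0, xyx, BA#)
  read x, top B: go to q0, push ε → (q0, yx, A#)
  read y, top A: go to q0, push ε → (q0, x, #)
  read x, top #: go to q0, push ε → (q0, ε, ε)
All input consumed and the stack is empty.

Accept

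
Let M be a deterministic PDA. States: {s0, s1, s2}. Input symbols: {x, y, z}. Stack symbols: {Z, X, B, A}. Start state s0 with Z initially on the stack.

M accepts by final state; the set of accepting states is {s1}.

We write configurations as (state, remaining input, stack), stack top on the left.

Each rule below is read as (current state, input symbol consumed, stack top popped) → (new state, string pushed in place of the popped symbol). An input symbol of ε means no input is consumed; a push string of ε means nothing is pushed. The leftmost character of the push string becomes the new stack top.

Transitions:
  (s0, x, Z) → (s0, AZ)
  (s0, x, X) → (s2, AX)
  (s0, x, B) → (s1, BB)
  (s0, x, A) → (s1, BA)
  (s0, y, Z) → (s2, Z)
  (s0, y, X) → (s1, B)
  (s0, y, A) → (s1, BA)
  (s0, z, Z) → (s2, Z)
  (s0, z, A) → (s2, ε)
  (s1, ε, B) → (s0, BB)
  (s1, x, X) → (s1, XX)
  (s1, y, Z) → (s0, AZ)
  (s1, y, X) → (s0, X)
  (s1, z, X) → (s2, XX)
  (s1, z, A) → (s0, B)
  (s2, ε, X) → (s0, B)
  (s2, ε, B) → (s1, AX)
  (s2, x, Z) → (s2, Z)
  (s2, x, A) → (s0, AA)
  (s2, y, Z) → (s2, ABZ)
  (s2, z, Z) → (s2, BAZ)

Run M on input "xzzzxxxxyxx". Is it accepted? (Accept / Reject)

Reject

(s0, xzzzxxxxyxx, Z)
  read x, top Z: go to s0, push AZ → (s0, zzzxxxxyxx, AZ)
  read z, top A: go to s2, push ε → (s2, zzxxxxyxx, Z)
  read z, top Z: go to s2, push BAZ → (s2, zxxxxyxx, BAZ)
  ε-move, top B: go to s1, push AX → (s1, zxxxxyxx, AXAZ)
  read z, top A: go to s0, push B → (s0, xxxxyxx, BXAZ)
  read x, top B: go to s1, push BB → (s1, xxxyxx, BBXAZ)
  ε-move, top B: go to s0, push BB → (s0, xxxyxx, BBBXAZ)
  read x, top B: go to s1, push BB → (s1, xxyxx, BBBBXAZ)
  ε-move, top B: go to s0, push BB → (s0, xxyxx, BBBBBXAZ)
  read x, top B: go to s1, push BB → (s1, xyxx, BBBBBBXAZ)
  ε-move, top B: go to s0, push BB → (s0, xyxx, BBBBBBBXAZ)
  read x, top B: go to s1, push BB → (s1, yxx, BBBBBBBBXAZ)
  ε-move, top B: go to s0, push BB → (s0, yxx, BBBBBBBBBXAZ)
No transition applies at (s0, yxx, BBBBBBBBBXAZ); input not fully consumed.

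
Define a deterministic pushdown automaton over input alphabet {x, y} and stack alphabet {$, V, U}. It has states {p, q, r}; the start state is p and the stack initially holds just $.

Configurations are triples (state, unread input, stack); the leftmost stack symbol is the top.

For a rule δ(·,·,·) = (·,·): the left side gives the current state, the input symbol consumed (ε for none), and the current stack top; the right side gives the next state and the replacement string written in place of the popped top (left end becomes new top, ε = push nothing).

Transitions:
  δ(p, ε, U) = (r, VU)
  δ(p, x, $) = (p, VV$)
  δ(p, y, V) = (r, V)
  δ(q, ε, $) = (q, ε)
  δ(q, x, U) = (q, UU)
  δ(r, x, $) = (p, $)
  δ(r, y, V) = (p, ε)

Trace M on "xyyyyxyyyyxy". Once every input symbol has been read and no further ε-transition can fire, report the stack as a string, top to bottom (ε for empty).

(p, xyyyyxyyyyxy, $)
  read x, top $: go to p, push VV$ → (p, yyyyxyyyyxy, VV$)
  read y, top V: go to r, push V → (r, yyyxyyyyxy, VV$)
  read y, top V: go to p, push ε → (p, yyxyyyyxy, V$)
  read y, top V: go to r, push V → (r, yxyyyyxy, V$)
  read y, top V: go to p, push ε → (p, xyyyyxy, $)
  read x, top $: go to p, push VV$ → (p, yyyyxy, VV$)
  read y, top V: go to r, push V → (r, yyyxy, VV$)
  read y, top V: go to p, push ε → (p, yyxy, V$)
  read y, top V: go to r, push V → (r, yxy, V$)
  read y, top V: go to p, push ε → (p, xy, $)
  read x, top $: go to p, push VV$ → (p, y, VV$)
  read y, top V: go to r, push V → (r, ε, VV$)
All input consumed in state r with stack VV$.

VV$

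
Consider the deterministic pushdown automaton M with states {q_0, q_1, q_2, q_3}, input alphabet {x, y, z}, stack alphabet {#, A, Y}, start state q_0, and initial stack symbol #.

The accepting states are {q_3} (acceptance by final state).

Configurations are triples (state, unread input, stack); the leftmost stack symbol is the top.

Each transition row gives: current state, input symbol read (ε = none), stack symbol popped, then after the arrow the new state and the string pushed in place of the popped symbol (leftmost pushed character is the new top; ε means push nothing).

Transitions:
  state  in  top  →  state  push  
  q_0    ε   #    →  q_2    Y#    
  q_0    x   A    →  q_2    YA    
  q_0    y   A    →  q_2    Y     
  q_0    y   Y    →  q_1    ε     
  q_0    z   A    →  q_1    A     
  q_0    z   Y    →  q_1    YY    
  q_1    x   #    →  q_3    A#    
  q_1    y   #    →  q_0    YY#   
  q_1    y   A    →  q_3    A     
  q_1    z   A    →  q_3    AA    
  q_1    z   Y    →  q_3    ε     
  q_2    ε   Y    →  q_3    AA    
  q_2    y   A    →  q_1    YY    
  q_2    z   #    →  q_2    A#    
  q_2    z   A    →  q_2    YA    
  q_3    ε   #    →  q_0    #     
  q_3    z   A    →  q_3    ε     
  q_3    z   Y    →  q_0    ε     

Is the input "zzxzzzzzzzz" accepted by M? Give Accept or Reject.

(q_0, zzxzzzzzzzz, #) ⊢ (q_2, zzxzzzzzzzz, Y#) ⊢ (q_3, zzxzzzzzzzz, AA#) ⊢ (q_3, zxzzzzzzzz, A#) ⊢ (q_3, xzzzzzzzz, #) ⊢ (q_0, xzzzzzzzz, #) ⊢ (q_2, xzzzzzzzz, Y#) ⊢ (q_3, xzzzzzzzz, AA#)
No transition applies at (q_3, xzzzzzzzz, AA#); input not fully consumed.

Reject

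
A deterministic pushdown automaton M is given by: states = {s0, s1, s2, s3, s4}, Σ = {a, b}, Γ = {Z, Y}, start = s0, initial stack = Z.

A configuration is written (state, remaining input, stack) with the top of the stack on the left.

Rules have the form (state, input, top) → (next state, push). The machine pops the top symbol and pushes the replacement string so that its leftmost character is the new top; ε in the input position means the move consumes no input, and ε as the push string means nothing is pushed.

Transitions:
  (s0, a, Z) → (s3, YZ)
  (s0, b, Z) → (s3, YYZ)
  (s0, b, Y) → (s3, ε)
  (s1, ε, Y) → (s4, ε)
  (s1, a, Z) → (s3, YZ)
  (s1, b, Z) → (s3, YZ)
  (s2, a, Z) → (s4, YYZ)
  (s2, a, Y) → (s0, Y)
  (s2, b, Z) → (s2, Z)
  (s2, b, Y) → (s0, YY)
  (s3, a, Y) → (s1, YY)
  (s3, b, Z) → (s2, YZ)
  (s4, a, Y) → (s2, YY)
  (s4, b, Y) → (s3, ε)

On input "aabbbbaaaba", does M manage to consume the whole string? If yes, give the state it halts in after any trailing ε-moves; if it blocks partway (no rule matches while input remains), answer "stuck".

s4

(s0, aabbbbaaaba, Z)
  read a, top Z: go to s3, push YZ → (s3, abbbbaaaba, YZ)
  read a, top Y: go to s1, push YY → (s1, bbbbaaaba, YYZ)
  ε-move, top Y: go to s4, push ε → (s4, bbbbaaaba, YZ)
  read b, top Y: go to s3, push ε → (s3, bbbaaaba, Z)
  read b, top Z: go to s2, push YZ → (s2, bbaaaba, YZ)
  read b, top Y: go to s0, push YY → (s0, baaaba, YYZ)
  read b, top Y: go to s3, push ε → (s3, aaaba, YZ)
  read a, top Y: go to s1, push YY → (s1, aaba, YYZ)
  ε-move, top Y: go to s4, push ε → (s4, aaba, YZ)
  read a, top Y: go to s2, push YY → (s2, aba, YYZ)
  read a, top Y: go to s0, push Y → (s0, ba, YYZ)
  read b, top Y: go to s3, push ε → (s3, a, YZ)
  read a, top Y: go to s1, push YY → (s1, ε, YYZ)
  ε-move, top Y: go to s4, push ε → (s4, ε, YZ)
All input consumed; M is in state s4.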